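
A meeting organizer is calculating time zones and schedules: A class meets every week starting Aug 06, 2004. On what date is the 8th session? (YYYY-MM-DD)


First occurrence: 2004-08-06 (occurrence 1)
Each occurrence is 7 days after the previous.
Occurrence 8 is 7 weeks after the first.
7 weeks = 49 days
2004-08-06 + 49 days = 2004-09-24

2004-09-24


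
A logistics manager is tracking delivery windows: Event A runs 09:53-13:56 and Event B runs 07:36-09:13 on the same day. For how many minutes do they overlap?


Interval A: [593, 836] minutes from midnight
Interval B: [456, 553] minutes from midnight
Overlap start = max(593, 456) = 593
Overlap end = min(836, 553) = 553
End <= start, so the intervals do not overlap: 0 minutes

0


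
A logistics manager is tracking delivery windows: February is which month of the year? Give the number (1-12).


Calendar month order:
1. January
2. February <--
3. March
February is month number 2

2


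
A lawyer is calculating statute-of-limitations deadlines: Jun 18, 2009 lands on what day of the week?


Date: 2009-06-18
January 1, 2009 is a Thursday
Day of year: 169
Offset from Jan 1: 168 days
168 mod 7 = 0
Result: Thursday

Thursday


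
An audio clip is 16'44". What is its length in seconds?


Minutes: 16
Seconds: 44
Convert minutes to seconds: 16 x 60 = 960
Add remaining seconds: 960 + 44 = 1004

1004


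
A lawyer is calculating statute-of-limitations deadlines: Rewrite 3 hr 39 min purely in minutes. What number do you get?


Hours: 3
Extra minutes: 39
Minutes per hour: 60
Hours to minutes: 3 x 60 = 180
Total: 180 + 39 = 219

219


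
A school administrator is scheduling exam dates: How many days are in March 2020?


Month: March
Year: 2020
March is a 31-day month
Total: 31 days

31


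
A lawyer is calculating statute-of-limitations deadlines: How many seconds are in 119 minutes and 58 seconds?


Minutes: 119
Extra seconds: 58
Seconds per minute: 60
Minutes to seconds: 119 x 60 = 7140
Total: 7140 + 58 = 7198

7198


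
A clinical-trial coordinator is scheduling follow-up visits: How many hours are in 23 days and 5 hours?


Days: 23
Extra hours: 5
Hours per day: 24
Days to hours: 23 x 24 = 552
Total: 552 + 5 = 557

557


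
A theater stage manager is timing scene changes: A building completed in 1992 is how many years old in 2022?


Birth year: 1992
Current year: 2022
Age = current year - birth year
Age = 2022 - 1992 = 30

30


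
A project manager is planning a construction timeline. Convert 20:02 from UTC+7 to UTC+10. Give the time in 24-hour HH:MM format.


Local time: 20:02 at UTC+7 (offset 7h)
Target zone: UTC+10 (offset 10h)
Difference: 10 - (7) = 3 hours
Calculation: 20 + (3) = 23
Result: 23:02

23:02


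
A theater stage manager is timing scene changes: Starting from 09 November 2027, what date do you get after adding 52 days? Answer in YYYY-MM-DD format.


Start: 2027-11-09
Adding 52 days
Days remaining in November: 21
After November: 31 days still to add
December 2027 has 31 days, need 31
Result: 2027-12-31

2027-12-31


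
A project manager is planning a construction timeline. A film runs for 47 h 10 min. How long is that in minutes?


Hours: 47
Minutes: 10
Convert hours to minutes: 47 x 60 = 2820
Add remaining minutes: 2820 + 10 = 2830

2830


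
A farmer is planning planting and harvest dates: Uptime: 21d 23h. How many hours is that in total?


Days: 21
Extra hours: 23
Hours per day: 24
Days to hours: 21 x 24 = 504
Total: 504 + 23 = 527

527


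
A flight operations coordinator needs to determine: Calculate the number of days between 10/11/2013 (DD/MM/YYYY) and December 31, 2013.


Start: November 10, 2013
End: December 31, 2013
Days left in November: 20
December: 31
Sum of remaining months: 31
Total: 20 + 31 = 51

51


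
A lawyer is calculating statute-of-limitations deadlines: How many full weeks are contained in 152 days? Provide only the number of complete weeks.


Total days: 152
Days per week: 7
Division: 152 / 7 = 21 remainder 5
Complete weeks: 21
Remaining days: 5

21


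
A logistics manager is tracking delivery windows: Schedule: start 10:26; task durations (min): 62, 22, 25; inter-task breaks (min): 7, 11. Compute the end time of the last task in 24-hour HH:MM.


Start: 10:26 = 626 min from midnight
  after task 1 (62 min): 11:28
  after break (7 min): 11:35
  after task 2 (22 min): 11:57
  after break (11 min): 12:08
  after task 3 (25 min): 12:33
Total elapsed: 127 minutes
End time: 12:33

12:33


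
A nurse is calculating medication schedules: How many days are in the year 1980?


Year: 1980
Check leap year rules:
Divisible by 4? Yes
Divisible by 100? No
1980 is a leap year
Days: 366

366


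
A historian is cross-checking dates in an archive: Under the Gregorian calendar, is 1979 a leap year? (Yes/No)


Year: 1979
Divisible by 4? 1979 / 4 = 494.75 -> No
Not divisible by 4, so NOT a leap year

No


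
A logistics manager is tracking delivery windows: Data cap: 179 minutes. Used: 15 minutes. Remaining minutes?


Total budget: 179 minutes
Time used: 15 minutes
Remaining: 179 - 15 = 164 minutes
Percent used: 8.4%
Percent remaining: 91.6%

164


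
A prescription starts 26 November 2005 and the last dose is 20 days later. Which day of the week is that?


Start: 2005-11-26 (Saturday)
Step 1 - find target date: add 20 days
  2005-11-26 + 20 days = 2005-12-16
Step 2 - day of week:
  20 mod 7 = 6
  Saturday + 6 days -> Friday
Result: Friday (2005-12-16)

Friday


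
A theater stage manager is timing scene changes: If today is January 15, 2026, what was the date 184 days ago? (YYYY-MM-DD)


Start: 2026-01-15
Subtracting 184 days
Days already passed in January: 15
After going back through January: 169 more days to subtract
December 2025: 31 days, 138 remaining
November 2025: 30 days, 108 remaining
October 2025: 31 days, 77 remaining
September 2025: 30 days, 47 remaining
Result: 2025-07-15

2025-07-15


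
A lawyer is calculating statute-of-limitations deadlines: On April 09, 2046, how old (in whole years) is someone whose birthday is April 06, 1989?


Birth: 1989-04-06
Reference: 2046-04-09
Year difference: 2046 - 1989 = 57
Has birthday (04-06) occurred by 04-09? Yes
Age in full years: 57

57


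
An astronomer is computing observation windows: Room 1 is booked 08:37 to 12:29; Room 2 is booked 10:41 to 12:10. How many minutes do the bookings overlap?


Interval A: [517, 749] minutes from midnight
Interval B: [641, 730] minutes from midnight
Overlap start = max(517, 641) = 641
Overlap end = min(749, 730) = 730
Overlap = 730 - 641 = 89 minutes

89


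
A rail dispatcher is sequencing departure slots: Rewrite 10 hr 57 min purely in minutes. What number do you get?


Hours: 10
Extra minutes: 57
Minutes per hour: 60
Hours to minutes: 10 x 60 = 600
Total: 600 + 57 = 657

657


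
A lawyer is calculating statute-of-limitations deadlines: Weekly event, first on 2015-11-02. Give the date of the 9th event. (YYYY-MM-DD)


First occurrence: 2015-11-02 (occurrence 1)
Each occurrence is 7 days after the previous.
Occurrence 9 is 8 weeks after the first.
8 weeks = 56 days
2015-11-02 + 56 days = 2015-12-28

2015-12-28


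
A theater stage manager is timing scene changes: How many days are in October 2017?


Month: October
Year: 2017
October is a 31-day month
Total: 31 days

31


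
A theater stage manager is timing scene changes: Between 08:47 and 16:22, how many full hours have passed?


Start: 08:47
End: 16:22
Hour difference: 16 - 8 = 8 hours
Minute difference: 22 - 47 = -25 minutes
Total minutes: 455
Complete hours: 455 / 60 = 7 (remainder 35)

7


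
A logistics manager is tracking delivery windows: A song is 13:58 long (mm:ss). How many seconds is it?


Minutes: 13
Extra seconds: 58
Seconds per minute: 60
Minutes to seconds: 13 x 60 = 780
Total: 780 + 58 = 838

838


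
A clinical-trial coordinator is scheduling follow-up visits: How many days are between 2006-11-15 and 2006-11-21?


Start date: 2006-11-15
End date: 2006-11-21
Nov 2006: +6 days
Total: 6 days

6


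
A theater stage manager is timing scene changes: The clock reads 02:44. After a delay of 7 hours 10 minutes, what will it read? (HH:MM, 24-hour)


Start time: 02:44
Adding: 7 hours 10 minutes
Minutes: 44 + 10 = 54
Hours: 2 + 7 + 0 = 9
Result: 09:54

09:54


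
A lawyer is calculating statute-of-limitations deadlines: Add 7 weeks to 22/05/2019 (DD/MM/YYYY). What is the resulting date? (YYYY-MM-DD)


Start: 2019-05-22
Weeks to add: 7
Convert to days: 7 x 7 = 49 days
Add 49 days to 2019-05-22
Result: 2019-07-10

2019-07-10


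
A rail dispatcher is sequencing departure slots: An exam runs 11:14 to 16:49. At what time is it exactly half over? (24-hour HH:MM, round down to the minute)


Start time: 11:14 = 674 minutes from midnight
End time: 16:49 = 1009 minutes from midnight
Sum: 674 + 1009 = 1683
Midpoint: 1683 / 2 = 841 minutes
Convert: 841 / 60 = 14 hours, 1 minutes
Result: 14:01

14:01


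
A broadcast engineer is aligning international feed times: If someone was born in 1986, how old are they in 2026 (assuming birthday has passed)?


Birth year: 1986
Current year: 2026
Age = current year - birth year
Age = 2026 - 1986 = 40

40


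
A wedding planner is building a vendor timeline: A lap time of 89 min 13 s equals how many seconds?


Minutes: 89
Seconds: 13
Convert minutes to seconds: 89 x 60 = 5340
Add remaining seconds: 5340 + 13 = 5353

5353


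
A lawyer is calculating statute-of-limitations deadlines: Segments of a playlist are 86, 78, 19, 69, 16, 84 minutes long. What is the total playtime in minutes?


Durations: 86, 78, 19, 69, 16, 84
Running sum: 86
+ 78 = 164
+ 19 = 183
+ 69 = 252
+ 16 = 268
+ 84 = 352
Total duration: 352 minutes
That is 5 hours and 52 minutes

352


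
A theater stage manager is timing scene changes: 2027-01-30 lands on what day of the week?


Date: 2027-01-30
January 1, 2027 is a Friday
Day of year: 30
Offset from Jan 1: 29 days
29 mod 7 = 1
Result: Saturday

Saturday


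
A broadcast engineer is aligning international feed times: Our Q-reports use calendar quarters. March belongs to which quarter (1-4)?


Month: March (month 3)
Q1: January-March (months 1-3)
Q2: April-June (months 4-6)
Q3: July-September (months 7-9)
Q4: October-December (months 10-12)
Month 3 falls in Q1

1


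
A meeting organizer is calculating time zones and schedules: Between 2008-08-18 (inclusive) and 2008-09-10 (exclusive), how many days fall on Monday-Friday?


Start: 2008-08-18 (Monday)
End (exclusive): 2008-09-10 (Wednesday)
Total calendar days: 23
Full weeks: 23 // 7 = 3 -> 15 weekdays
Remaining 2 days starting on Monday:
  Mon(w), Tue(w) -> 2 weekdays
Total business days: 15 + 2 = 17

17


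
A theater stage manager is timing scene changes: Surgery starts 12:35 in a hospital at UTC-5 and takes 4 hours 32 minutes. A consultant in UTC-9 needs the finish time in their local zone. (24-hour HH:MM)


Start: 12:35 in UTC-5
Step 1 - add duration:
  minutes: 35 + 32 = 67 (carry 1h)
  hours: 12 + 4 + 1 = 17
  end in UTC-5: 17:07
Step 2 - convert UTC-5 -> UTC-9:
  offset difference: -9 - (-5) = -4 hours
  17 + (-4) = 13 -> mod 24 = 13
Result: 13:07 in UTC-9

13:07


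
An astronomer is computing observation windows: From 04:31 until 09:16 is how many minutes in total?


Start time: 04:31 = 271 minutes from midnight
End time: 09:16 = 556 minutes from midnight
Difference: 556 - 271 = 285 minutes
That is 4 hours and 45 minutes

285


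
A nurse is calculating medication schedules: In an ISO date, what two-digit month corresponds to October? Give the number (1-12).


Calendar month order:
9. September
10. October <--
11. November
October is month number 10

10


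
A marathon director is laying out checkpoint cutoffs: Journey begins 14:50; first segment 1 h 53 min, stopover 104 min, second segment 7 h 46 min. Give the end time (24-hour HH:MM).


Depart: 14:50
Leg 1: +113 min -> 16:43
Layover: +104 min -> 18:27
Leg 2: +466 min -> 02:13
Total travel: 683 minutes = 11h 23m
Arrival: 02:13

02:13


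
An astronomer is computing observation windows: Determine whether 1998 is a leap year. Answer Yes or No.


Year: 1998
Divisible by 4? 1998 / 4 = 499.5 -> No
Not divisible by 4, so NOT a leap year

No


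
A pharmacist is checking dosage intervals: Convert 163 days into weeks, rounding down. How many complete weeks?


Total days: 163
Days per week: 7
Division: 163 / 7 = 23 remainder 2
Complete weeks: 23
Remaining days: 2

23


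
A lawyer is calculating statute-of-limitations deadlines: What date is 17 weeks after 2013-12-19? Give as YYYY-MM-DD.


Start: 2013-12-19
Weeks to add: 17
Convert to days: 17 x 7 = 119 days
Add 119 days to 2013-12-19
Result: 2014-04-17

2014-04-17


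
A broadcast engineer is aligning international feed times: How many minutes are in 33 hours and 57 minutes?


Hours: 33
Minutes: 57
Convert hours to minutes: 33 x 60 = 1980
Add remaining minutes: 1980 + 57 = 2037

2037


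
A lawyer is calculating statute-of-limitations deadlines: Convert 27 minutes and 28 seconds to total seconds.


Minutes: 27
Extra seconds: 28
Seconds per minute: 60
Minutes to seconds: 27 x 60 = 1620
Total: 1620 + 28 = 1648

1648


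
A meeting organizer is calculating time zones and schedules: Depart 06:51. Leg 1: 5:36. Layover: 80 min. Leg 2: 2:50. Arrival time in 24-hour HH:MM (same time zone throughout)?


Depart: 06:51
Leg 1: +336 min -> 12:27
Layover: +80 min -> 13:47
Leg 2: +170 min -> 16:37
Total travel: 586 minutes = 9h 46m
Arrival: 16:37

16:37


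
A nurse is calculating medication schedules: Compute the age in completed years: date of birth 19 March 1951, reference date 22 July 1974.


Birth: 1951-03-19
Reference: 1974-07-22
Year difference: 1974 - 1951 = 23
Has birthday (03-19) occurred by 07-22? Yes
Age in full years: 23

23


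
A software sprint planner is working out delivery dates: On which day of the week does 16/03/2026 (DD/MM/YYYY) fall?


Date: 2026-03-16
January 1, 2026 is a Thursday
Day of year: 75
Offset from Jan 1: 74 days
74 mod 7 = 4
Result: Monday

Monday


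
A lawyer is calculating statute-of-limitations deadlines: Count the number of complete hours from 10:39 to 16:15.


Start: 10:39
End: 16:15
Hour difference: 16 - 10 = 6 hours
Minute difference: 15 - 39 = -24 minutes
Total minutes: 336
Complete hours: 336 / 60 = 5 (remainder 36)

5


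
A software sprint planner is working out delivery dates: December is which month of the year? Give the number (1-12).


Calendar month order:
11. November
12. December <--
December is month number 12

12


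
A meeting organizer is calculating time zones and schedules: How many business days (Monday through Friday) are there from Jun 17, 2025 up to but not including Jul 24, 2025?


Start: 2025-06-17 (Tuesday)
End (exclusive): 2025-07-24 (Thursday)
Total calendar days: 37
Full weeks: 37 // 7 = 5 -> 25 weekdays
Remaining 2 days starting on Tuesday:
  Tue(w), Wed(w) -> 2 weekdays
Total business days: 25 + 2 = 27

27


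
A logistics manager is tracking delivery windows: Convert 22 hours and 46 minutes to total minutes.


Hours: 22
Extra minutes: 46
Minutes per hour: 60
Hours to minutes: 22 x 60 = 1320
Total: 1320 + 46 = 1366

1366


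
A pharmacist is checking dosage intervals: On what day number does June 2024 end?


Month: June
Year: 2024
June is a 30-day month
Total: 30 days

30


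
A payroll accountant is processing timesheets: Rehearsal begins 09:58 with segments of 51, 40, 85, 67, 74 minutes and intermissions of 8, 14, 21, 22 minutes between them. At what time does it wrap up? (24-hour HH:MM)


Start: 09:58 = 598 min from midnight
  after task 1 (51 min): 10:49
  after break (8 min): 10:57
  after task 2 (40 min): 11:37
  after break (14 min): 11:51
  after task 3 (85 min): 13:16
  after break (21 min): 13:37
  after task 4 (67 min): 14:44
  after break (22 min): 15:06
  after task 5 (74 min): 16:20
Total elapsed: 382 minutes
End time: 16:20

16:20


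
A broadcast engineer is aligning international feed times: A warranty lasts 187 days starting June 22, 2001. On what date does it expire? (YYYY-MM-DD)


Start: 2001-06-22
Adding 187 days
Days remaining in June: 8
After June: 179 days still to add
July 2001: 31 days, 148 remaining
August 2001: 31 days, 117 remaining
September 2001: 30 days, 87 remaining
October 2001: 31 days, 56 remaining
Result: 2001-12-26

2001-12-26


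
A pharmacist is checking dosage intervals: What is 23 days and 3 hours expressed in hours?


Days: 23
Extra hours: 3
Hours per day: 24
Days to hours: 23 x 24 = 552
Total: 552 + 3 = 555

555


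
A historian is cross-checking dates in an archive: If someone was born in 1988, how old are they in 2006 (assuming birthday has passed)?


Birth year: 1988
Current year: 2006
Age = current year - birth year
Age = 2006 - 1988 = 18

18


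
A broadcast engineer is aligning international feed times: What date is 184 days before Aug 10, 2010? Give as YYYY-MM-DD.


Start: 2010-08-10
Subtracting 184 days
Days already passed in August: 10
After going back through August: 174 more days to subtract
July 2010: 31 days, 143 remaining
June 2010: 30 days, 113 remaining
May 2010: 31 days, 82 remaining
April 2010: 30 days, 52 remaining
Result: 2010-02-07

2010-02-07


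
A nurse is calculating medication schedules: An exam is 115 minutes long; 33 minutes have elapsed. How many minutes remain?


Total budget: 115 minutes
Time used: 33 minutes
Remaining: 115 - 33 = 82 minutes
Percent used: 28.7%
Percent remaining: 71.3%

82


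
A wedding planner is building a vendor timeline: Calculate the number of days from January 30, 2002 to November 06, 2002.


Start date: 2002-01-30
End date: 2002-11-06
Jan 2002: +2 days
Feb 2002: +28 days
Mar 2002: +31 days
... (8 more months)
Total: 280 days

280


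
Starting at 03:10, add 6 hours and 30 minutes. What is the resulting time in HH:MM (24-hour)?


Start time: 03:10
Adding: 6 hours 30 minutes
Minutes: 10 + 30 = 40
Hours: 3 + 6 + 0 = 9
Result: 09:40

09:40


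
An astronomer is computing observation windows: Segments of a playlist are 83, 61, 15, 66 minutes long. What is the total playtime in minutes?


Durations: 83, 61, 15, 66
Running sum: 83
+ 61 = 144
+ 15 = 159
+ 66 = 225
Total duration: 225 minutes
That is 3 hours and 45 minutes

225


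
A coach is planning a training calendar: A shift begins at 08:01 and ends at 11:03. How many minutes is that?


Start time: 08:01 = 481 minutes from midnight
End time: 11:03 = 663 minutes from midnight
Difference: 663 - 481 = 182 minutes
That is 3 hours and 2 minutes

182


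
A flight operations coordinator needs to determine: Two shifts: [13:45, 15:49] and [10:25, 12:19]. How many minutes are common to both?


Interval A: [825, 949] minutes from midnight
Interval B: [625, 739] minutes from midnight
Overlap start = max(825, 625) = 825
Overlap end = min(949, 739) = 739
End <= start, so the intervals do not overlap: 0 minutes

0


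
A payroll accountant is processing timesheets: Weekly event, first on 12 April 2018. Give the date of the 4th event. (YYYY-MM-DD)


First occurrence: 2018-04-12 (occurrence 1)
Each occurrence is 7 days after the previous.
Occurrence 4 is 3 weeks after the first.
3 weeks = 21 days
2018-04-12 + 21 days = 2018-05-03

2018-05-03


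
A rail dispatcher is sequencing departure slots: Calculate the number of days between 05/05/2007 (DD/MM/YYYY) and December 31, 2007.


Start: May 05, 2007
End: December 31, 2007
Days left in May: 26
June: 30
July: 31
August: 31
September: 30
... plus remaining months
Sum of remaining months: 214
Total: 26 + 214 = 240

240


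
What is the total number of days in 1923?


Year: 1923
Check leap year rules:
Divisible by 4? No
1923 is not a leap year
Days: 365

365


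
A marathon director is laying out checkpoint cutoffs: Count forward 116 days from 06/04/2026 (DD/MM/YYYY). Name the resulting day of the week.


Start: 2026-04-06 (Monday)
Step 1 - find target date: add 116 days
  2026-04-06 + 116 days = 2026-07-31
Step 2 - day of week:
  116 mod 7 = 4
  Monday + 4 days -> Friday
Result: Friday (2026-07-31)

Friday


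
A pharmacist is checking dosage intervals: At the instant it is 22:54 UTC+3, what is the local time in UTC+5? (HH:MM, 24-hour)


Local time: 22:54 at UTC+3 (offset 3h)
Target zone: UTC+5 (offset 5h)
Difference: 5 - (3) = 2 hours
Calculation: 22 + (2) = 24
Wraparound: (24) mod 24 = 0
Result: 00:54

00:54


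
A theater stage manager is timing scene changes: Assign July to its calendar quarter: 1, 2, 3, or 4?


Month: July (month 7)
Q1: January-March (months 1-3)
Q2: April-June (months 4-6)
Q3: July-September (months 7-9)
Q4: October-December (months 10-12)
Month 7 falls in Q3

3


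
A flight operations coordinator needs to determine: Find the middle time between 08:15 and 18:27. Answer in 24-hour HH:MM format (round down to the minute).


Start time: 08:15 = 495 minutes from midnight
End time: 18:27 = 1107 minutes from midnight
Sum: 495 + 1107 = 1602
Midpoint: 1602 / 2 = 801 minutes
Convert: 801 / 60 = 13 hours, 21 minutes
Result: 13:21

13:21


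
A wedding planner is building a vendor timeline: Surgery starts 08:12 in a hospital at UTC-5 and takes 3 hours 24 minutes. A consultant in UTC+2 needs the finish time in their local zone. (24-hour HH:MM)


Start: 08:12 in UTC-5
Step 1 - add duration:
  minutes: 12 + 24 = 36
  hours: 8 + 3 + 0 = 11
  end in UTC-5: 11:36
Step 2 - convert UTC-5 -> UTC+2:
  offset difference: 2 - (-5) = 7 hours
  11 + (7) = 18 -> mod 24 = 18
Result: 18:36 in UTC+2

18:36


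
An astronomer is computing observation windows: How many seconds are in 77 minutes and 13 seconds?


Minutes: 77
Seconds: 13
Convert minutes to seconds: 77 x 60 = 4620
Add remaining seconds: 4620 + 13 = 4633

4633


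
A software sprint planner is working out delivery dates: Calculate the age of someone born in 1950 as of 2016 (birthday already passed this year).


Birth year: 1950
Current year: 2016
Age = current year - birth year
Age = 2016 - 1950 = 66

66


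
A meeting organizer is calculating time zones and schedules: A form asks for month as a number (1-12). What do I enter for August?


Calendar month order:
7. July
8. August <--
9. September
August is month number 8

8


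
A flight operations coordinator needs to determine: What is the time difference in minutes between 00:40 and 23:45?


Start time: 00:40 = 40 minutes from midnight
End time: 23:45 = 1425 minutes from midnight
Difference: 1425 - 40 = 1385 minutes
That is 23 hours and 5 minutes

1385


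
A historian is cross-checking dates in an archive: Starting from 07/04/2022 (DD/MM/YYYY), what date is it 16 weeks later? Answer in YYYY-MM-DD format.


Start: 2022-04-07
Weeks to add: 16
Convert to days: 16 x 7 = 112 days
Add 112 days to 2022-04-07
Result: 2022-07-28

2022-07-28


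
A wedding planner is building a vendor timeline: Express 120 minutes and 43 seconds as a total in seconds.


Minutes: 120
Seconds: 43
Convert minutes to seconds: 120 x 60 = 7200
Add remaining seconds: 7200 + 43 = 7243

7243


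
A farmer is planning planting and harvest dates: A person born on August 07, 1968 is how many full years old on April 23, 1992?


Birth: 1968-08-07
Reference: 1992-04-23
Year difference: 1992 - 1968 = 24
Has birthday (08-07) occurred by 04-23? No
Birthday not yet reached this year -> subtract 1
Age in full years: 23

23


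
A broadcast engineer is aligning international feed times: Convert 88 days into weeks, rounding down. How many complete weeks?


Total days: 88
Days per week: 7
Division: 88 / 7 = 12 remainder 4
Complete weeks: 12
Remaining days: 4

12


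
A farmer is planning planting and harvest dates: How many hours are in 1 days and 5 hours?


Days: 1
Extra hours: 5
Hours per day: 24
Days to hours: 1 x 24 = 24
Total: 24 + 5 = 29

29


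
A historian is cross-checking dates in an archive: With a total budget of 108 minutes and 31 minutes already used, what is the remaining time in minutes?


Total budget: 108 minutes
Time used: 31 minutes
Remaining: 108 - 31 = 77 minutes
Percent used: 28.7%
Percent remaining: 71.3%

77


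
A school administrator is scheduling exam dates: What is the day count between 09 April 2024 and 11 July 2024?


Start date: 2024-04-09
End date: 2024-07-11
Apr 2024: +22 days
May 2024: +31 days
Jun 2024: +30 days
Jul 2024: +10 days
Total: 93 days

93


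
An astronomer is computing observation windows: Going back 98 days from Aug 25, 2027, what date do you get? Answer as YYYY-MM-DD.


Start: 2027-08-25
Subtracting 98 days
Days already passed in August: 25
After going back through August: 73 more days to subtract
July 2027: 31 days, 42 remaining
June 2027: 30 days, 12 remaining
May 2027 has 31 days, need 12
Result: 2027-05-19

2027-05-19


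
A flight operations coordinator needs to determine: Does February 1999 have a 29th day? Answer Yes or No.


Year: 1999
Divisible by 4? 1999 / 4 = 499.75 -> No
Not divisible by 4, so NOT a leap year

No


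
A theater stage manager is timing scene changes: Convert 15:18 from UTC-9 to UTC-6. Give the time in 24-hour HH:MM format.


Local time: 15:18 at UTC-9 (offset -9h)
Target zone: UTC-6 (offset -6h)
Difference: -6 - (-9) = 3 hours
Calculation: 15 + (3) = 18
Result: 18:18

18:18


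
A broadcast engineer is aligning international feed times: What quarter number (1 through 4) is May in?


Month: May (month 5)
Q1: January-March (months 1-3)
Q2: April-June (months 4-6)
Q3: July-September (months 7-9)
Q4: October-December (months 10-12)
Month 5 falls in Q2

2


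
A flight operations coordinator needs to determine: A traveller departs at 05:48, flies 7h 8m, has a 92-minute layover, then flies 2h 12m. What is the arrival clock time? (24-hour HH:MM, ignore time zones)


Depart: 05:48
Leg 1: +428 min -> 12:56
Layover: +92 min -> 14:28
Leg 2: +132 min -> 16:40
Total travel: 652 minutes = 10h 52m
Arrival: 16:40

16:40


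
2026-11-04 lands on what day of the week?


Date: 2026-11-04
January 1, 2026 is a Thursday
Day of year: 308
Offset from Jan 1: 307 days
307 mod 7 = 6
Result: Wednesday

Wednesday


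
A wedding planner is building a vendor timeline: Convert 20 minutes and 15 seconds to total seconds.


Minutes: 20
Extra seconds: 15
Seconds per minute: 60
Minutes to seconds: 20 x 60 = 1200
Total: 1200 + 15 = 1215

1215


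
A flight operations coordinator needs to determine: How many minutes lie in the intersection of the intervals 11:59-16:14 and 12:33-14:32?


Interval A: [719, 974] minutes from midnight
Interval B: [753, 872] minutes from midnight
Overlap start = max(719, 753) = 753
Overlap end = min(974, 872) = 872
Overlap = 872 - 753 = 119 minutes

119


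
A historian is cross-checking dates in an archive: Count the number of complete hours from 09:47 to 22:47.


Start: 09:47
End: 22:47
Hour difference: 22 - 9 = 13 hours
Minute difference: 47 - 47 = 0 minutes
Total minutes: 780
Complete hours: 780 / 60 = 13 (remainder 0)

13


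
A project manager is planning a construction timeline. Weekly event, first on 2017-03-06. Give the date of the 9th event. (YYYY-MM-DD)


First occurrence: 2017-03-06 (occurrence 1)
Each occurrence is 7 days after the previous.
Occurrence 9 is 8 weeks after the first.
8 weeks = 56 days
2017-03-06 + 56 days = 2017-05-01

2017-05-01


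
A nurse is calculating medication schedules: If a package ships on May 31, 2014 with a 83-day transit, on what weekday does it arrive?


Start: 2014-05-31 (Saturday)
Step 1 - find target date: add 83 days
  2014-05-31 + 83 days = 2014-08-22
Step 2 - day of week:
  83 mod 7 = 6
  Saturday + 6 days -> Friday
Result: Friday (2014-08-22)

Friday


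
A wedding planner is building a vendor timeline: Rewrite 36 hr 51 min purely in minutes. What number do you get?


Hours: 36
Extra minutes: 51
Minutes per hour: 60
Hours to minutes: 36 x 60 = 2160
Total: 2160 + 51 = 2211

2211


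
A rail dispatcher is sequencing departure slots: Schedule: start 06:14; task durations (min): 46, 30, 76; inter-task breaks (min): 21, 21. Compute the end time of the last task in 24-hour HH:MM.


Start: 06:14 = 374 min from midnight
  after task 1 (46 min): 07:00
  after break (21 min): 07:21
  after task 2 (30 min): 07:51
  after break (21 min): 08:12
  after task 3 (76 min): 09:28
Total elapsed: 194 minutes
End time: 09:28

09:28


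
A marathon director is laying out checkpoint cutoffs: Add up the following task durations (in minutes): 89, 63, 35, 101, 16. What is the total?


Durations: 89, 63, 35, 101, 16
Running sum: 89
+ 63 = 152
+ 35 = 187
+ 101 = 288
+ 16 = 304
Total duration: 304 minutes
That is 5 hours and 4 minutes

304


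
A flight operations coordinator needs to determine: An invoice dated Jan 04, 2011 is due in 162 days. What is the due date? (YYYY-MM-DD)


Start: 2011-01-04
Adding 162 days
Days remaining in January: 27
After January: 135 days still to add
February 2011: 28 days, 107 remaining
March 2011: 31 days, 76 remaining
April 2011: 30 days, 46 remaining
May 2011: 31 days, 15 remaining
Result: 2011-06-15

2011-06-15


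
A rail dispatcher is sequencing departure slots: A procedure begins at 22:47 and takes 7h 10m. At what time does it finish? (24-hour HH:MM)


Start time: 22:47
Adding: 7 hours 10 minutes
Minutes: 47 + 10 = 57
Hours: 22 + 7 + 0 = 29
Hour wraparound: 29 mod 24 = 5
Result: 05:57

05:57


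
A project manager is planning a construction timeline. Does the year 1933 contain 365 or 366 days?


Year: 1933
Check leap year rules:
Divisible by 4? No
1933 is not a leap year
Days: 365

365


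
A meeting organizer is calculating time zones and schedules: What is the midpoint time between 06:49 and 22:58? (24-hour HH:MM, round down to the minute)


Start time: 06:49 = 409 minutes from midnight
End time: 22:58 = 1378 minutes from midnight
Sum: 409 + 1378 = 1787
Midpoint: 1787 / 2 = 893 minutes
Convert: 893 / 60 = 14 hours, 53 minutes
Result: 14:53

14:53


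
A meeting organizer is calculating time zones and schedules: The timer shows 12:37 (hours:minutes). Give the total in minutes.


Hours: 12
Minutes: 37
Convert hours to minutes: 12 x 60 = 720
Add remaining minutes: 720 + 37 = 757

757


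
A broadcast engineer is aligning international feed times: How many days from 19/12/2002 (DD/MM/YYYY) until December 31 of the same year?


Start: December 19, 2002
End: December 31, 2002
Days left in December: 12
Total: 12 days

12


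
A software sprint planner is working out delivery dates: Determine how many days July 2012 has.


Month: July
Year: 2012
July is a 31-day month
Total: 31 days

31


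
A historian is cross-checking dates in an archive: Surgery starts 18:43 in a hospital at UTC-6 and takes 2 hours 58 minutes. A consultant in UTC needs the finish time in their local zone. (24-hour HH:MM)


Start: 18:43 in UTC-6
Step 1 - add duration:
  minutes: 43 + 58 = 101 (carry 1h)
  hours: 18 + 2 + 1 = 21
  end in UTC-6: 21:41
Step 2 - convert UTC-6 -> UTC:
  offset difference: 0 - (-6) = 6 hours
  21 + (6) = 27 -> mod 24 = 3
Result: 03:41 in UTC

03:41


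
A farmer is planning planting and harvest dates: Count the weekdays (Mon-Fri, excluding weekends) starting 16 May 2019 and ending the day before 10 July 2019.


Start: 2019-05-16 (Thursday)
End (exclusive): 2019-07-10 (Wednesday)
Total calendar days: 55
Full weeks: 55 // 7 = 7 -> 35 weekdays
Remaining 6 days starting on Thursday:
  Thu(w), Fri(w), Sat(-), Sun(-), Mon(w), Tue(w) -> 4 weekdays
Total business days: 35 + 4 = 39

39


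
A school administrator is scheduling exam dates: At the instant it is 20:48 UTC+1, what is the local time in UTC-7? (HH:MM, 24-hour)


Local time: 20:48 at UTC+1 (offset 1h)
Target zone: UTC-7 (offset -7h)
Difference: -7 - (1) = -8 hours
Calculation: 20 + (-8) = 12
Result: 12:48

12:48


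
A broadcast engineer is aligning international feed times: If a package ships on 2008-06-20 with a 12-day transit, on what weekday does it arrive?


Start: 2008-06-20 (Friday)
Step 1 - find target date: add 12 days
  2008-06-20 + 12 days = 2008-07-02
Step 2 - day of week:
  12 mod 7 = 5
  Friday + 5 days -> Wednesday
Result: Wednesday (2008-07-02)

Wednesday


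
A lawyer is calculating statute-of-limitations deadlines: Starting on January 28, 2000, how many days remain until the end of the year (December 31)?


Start: January 28, 2000
End: December 31, 2000
Days left in January: 3
February: 29
March: 31
April: 30
May: 31
... plus remaining months
Sum of remaining months: 335
Total: 3 + 335 = 338

338


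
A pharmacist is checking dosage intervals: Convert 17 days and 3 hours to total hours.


Days: 17
Extra hours: 3
Hours per day: 24
Days to hours: 17 x 24 = 408
Total: 408 + 3 = 411

411


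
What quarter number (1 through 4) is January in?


Month: January (month 1)
Q1: January-March (months 1-3)
Q2: April-June (months 4-6)
Q3: July-September (months 7-9)
Q4: October-December (months 10-12)
Month 1 falls in Q1

1


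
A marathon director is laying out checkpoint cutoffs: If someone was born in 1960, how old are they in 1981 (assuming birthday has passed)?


Birth year: 1960
Current year: 1981
Age = current year - birth year
Age = 1981 - 1960 = 21

21


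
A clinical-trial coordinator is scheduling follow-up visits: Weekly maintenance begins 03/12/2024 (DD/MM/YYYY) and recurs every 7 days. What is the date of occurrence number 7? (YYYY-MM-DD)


First occurrence: 2024-12-03 (occurrence 1)
Each occurrence is 7 days after the previous.
Occurrence 7 is 6 weeks after the first.
6 weeks = 42 days
2024-12-03 + 42 days = 2025-01-14

2025-01-14


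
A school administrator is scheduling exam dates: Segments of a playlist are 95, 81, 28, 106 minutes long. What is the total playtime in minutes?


Durations: 95, 81, 28, 106
Running sum: 95
+ 81 = 176
+ 28 = 204
+ 106 = 310
Total duration: 310 minutes
That is 5 hours and 10 minutes

310


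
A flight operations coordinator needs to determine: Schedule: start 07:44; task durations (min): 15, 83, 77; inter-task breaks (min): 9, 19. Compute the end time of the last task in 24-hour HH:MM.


Start: 07:44 = 464 min from midnight
  after task 1 (15 min): 07:59
  after break (9 min): 08:08
  after task 2 (83 min): 09:31
  after break (19 min): 09:50
  after task 3 (77 min): 11:07
Total elapsed: 203 minutes
End time: 11:07

11:07


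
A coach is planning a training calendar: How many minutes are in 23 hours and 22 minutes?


Hours: 23
Minutes: 22
Convert hours to minutes: 23 x 60 = 1380
Add remaining minutes: 1380 + 22 = 1402

1402


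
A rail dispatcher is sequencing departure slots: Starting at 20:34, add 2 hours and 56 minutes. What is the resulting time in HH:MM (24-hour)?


Start time: 20:34
Adding: 2 hours 56 minutes
Minutes: 34 + 56 = 90
Minute overflow: 90 >= 60, so carry 1 hour, minutes = 30
Hours: 20 + 2 + 1 = 23
Result: 23:30

23:30


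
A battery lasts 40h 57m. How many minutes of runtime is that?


Hours: 40
Extra minutes: 57
Minutes per hour: 60
Hours to minutes: 40 x 60 = 2400
Total: 2400 + 57 = 2457

2457


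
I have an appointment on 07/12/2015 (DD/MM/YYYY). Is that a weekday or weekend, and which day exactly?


Date: 2015-12-07
January 1, 2015 is a Thursday
Day of year: 341
Offset from Jan 1: 340 days
340 mod 7 = 4
Result: Monday

Monday


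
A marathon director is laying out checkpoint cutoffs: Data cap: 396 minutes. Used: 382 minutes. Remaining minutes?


Total budget: 396 minutes
Time used: 382 minutes
Remaining: 396 - 382 = 14 minutes
Percent used: 96.5%
Percent remaining: 3.5%

14


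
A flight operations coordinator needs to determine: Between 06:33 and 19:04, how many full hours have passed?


Start: 06:33
End: 19:04
Hour difference: 19 - 6 = 13 hours
Minute difference: 4 - 33 = -29 minutes
Total minutes: 751
Complete hours: 751 / 60 = 12 (remainder 31)

12


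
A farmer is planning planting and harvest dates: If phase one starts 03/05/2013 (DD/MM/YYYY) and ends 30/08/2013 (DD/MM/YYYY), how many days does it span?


Start date: 2013-05-03
End date: 2013-08-30
May 2013: +29 days
Jun 2013: +30 days
Jul 2013: +31 days
Aug 2013: +29 days
Total: 119 days

119


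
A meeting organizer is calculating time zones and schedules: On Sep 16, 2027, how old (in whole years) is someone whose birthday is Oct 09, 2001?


Birth: 2001-10-09
Reference: 2027-09-16
Year difference: 2027 - 2001 = 26
Has birthday (10-09) occurred by 09-16? No
Birthday not yet reached this year -> subtract 1
Age in full years: 25

25


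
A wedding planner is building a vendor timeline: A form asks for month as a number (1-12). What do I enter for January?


Calendar month order:
1. January <--
2. February
January is month number 1

1


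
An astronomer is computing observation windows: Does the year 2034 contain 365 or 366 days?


Year: 2034
Check leap year rules:
Divisible by 4? No
2034 is not a leap year
Days: 365

365


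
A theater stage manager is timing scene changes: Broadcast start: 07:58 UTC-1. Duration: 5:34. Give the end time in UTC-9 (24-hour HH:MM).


Start: 07:58 in UTC-1
Step 1 - add duration:
  minutes: 58 + 34 = 92 (carry 1h)
  hours: 7 + 5 + 1 = 13
  end in UTC-1: 13:32
Step 2 - convert UTC-1 -> UTC-9:
  offset difference: -9 - (-1) = -8 hours
  13 + (-8) = 5 -> mod 24 = 5
Result: 05:32 in UTC-9

05:32


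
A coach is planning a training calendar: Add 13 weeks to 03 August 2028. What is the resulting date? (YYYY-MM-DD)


Start: 2028-08-03
Weeks to add: 13
Convert to days: 13 x 7 = 91 days
Add 91 days to 2028-08-03
Result: 2028-11-02

2028-11-02


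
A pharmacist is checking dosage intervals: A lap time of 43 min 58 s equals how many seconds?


Minutes: 43
Seconds: 58
Convert minutes to seconds: 43 x 60 = 2580
Add remaining seconds: 2580 + 58 = 2638

2638


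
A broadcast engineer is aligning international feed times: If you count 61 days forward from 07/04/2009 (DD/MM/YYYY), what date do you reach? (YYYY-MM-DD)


Start: 2009-04-07
Adding 61 days
Days remaining in April: 23
After April: 38 days still to add
May 2009: 31 days, 7 remaining
June 2009 has 30 days, need 7
Result: 2009-06-07

2009-06-07


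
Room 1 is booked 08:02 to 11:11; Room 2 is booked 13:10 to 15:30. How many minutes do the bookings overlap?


Interval A: [482, 671] minutes from midnight
Interval B: [790, 930] minutes from midnight
Overlap start = max(482, 790) = 790
Overlap end = min(671, 930) = 671
End <= start, so the intervals do not overlap: 0 minutes

0


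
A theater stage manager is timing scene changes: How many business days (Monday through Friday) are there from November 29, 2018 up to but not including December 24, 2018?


Start: 2018-11-29 (Thursday)
End (exclusive): 2018-12-24 (Monday)
Total calendar days: 25
Full weeks: 25 // 7 = 3 -> 15 weekdays
Remaining 4 days starting on Thursday:
  Thu(w), Fri(w), Sat(-), Sun(-) -> 2 weekdays
Total business days: 15 + 2 = 17

17


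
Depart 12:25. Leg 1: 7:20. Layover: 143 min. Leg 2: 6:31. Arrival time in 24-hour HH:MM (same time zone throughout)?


Depart: 12:25
Leg 1: +440 min -> 19:45
Layover: +143 min -> 22:08
Leg 2: +391 min -> 04:39
Total travel: 974 minutes = 16h 14m
Arrival: 04:39

04:39


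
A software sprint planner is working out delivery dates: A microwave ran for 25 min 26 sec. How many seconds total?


Minutes: 25
Extra seconds: 26
Seconds per minute: 60
Minutes to seconds: 25 x 60 = 1500
Total: 1500 + 26 = 1526

1526


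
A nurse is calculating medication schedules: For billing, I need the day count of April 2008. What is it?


Month: April
Year: 2008
April is a 30-day month
Total: 30 days

30
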